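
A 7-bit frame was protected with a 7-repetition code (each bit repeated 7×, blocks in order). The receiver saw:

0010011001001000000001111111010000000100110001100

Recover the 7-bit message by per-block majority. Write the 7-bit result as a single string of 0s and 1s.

Block 1 (0010011): 3 ones → 0
Block 2 (0010010): 2 ones → 0
Block 3 (0000000): 0 ones → 0
Block 4 (1111111): 7 ones → 1
Block 5 (0100000): 1 one → 0
Block 6 (0010011): 3 ones → 0
Block 7 (0001100): 2 ones → 0

0001000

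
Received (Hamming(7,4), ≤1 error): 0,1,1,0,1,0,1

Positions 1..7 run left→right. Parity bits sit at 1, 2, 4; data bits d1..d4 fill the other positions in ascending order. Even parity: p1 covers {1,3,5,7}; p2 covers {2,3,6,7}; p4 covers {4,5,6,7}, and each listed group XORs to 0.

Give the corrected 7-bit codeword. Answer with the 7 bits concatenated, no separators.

0100101

s1 (pos 1,3,5,7): 0⊕1⊕1⊕1 = 1
s2 (pos 2,3,6,7): 1⊕1⊕0⊕1 = 1
s4 (pos 4,5,6,7): 0⊕1⊕0⊕1 = 0
Syndrome s4…s1 = 011 → error at position 3.
Flip position 3: 0110101 → 0100101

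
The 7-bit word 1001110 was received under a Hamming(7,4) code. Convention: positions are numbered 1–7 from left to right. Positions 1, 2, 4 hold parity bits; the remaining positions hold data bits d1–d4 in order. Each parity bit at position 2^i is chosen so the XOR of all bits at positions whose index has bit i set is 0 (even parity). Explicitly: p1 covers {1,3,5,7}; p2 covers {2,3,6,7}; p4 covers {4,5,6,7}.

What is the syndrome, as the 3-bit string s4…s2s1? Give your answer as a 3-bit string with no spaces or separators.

110

s1 (pos 1,3,5,7): 1⊕0⊕1⊕0 = 0
s2 (pos 2,3,6,7): 0⊕0⊕1⊕0 = 1
s4 (pos 4,5,6,7): 1⊕1⊕1⊕0 = 1
Syndrome s4…s1 = 110 → error at position 6.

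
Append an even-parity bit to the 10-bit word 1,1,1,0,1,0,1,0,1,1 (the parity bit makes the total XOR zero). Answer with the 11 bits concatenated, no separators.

XOR of the 10 data bits: 1⊕1⊕1⊕0⊕1⊕0⊕1⊕0⊕1⊕1 = 1
Parity bit = 1 (so all 11 bits XOR to 0).

11101010111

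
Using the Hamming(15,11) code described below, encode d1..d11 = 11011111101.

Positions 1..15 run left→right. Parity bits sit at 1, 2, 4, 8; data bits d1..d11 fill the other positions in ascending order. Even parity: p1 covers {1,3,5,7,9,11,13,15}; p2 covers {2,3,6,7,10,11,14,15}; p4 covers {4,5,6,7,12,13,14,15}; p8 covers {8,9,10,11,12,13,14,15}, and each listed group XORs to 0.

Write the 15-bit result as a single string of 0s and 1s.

Place data at non-parity positions: p1 p2 1 p4 1 0 1 p8 1 1 1 1 1 0 1
p1 (pos 1,3,5,7,9,11,13,15): XOR of data positions = 1⊕1⊕1⊕1⊕1⊕1⊕1 = 1
p2 (pos 2,3,6,7,10,11,14,15): XOR of data positions = 1⊕0⊕1⊕1⊕1⊕0⊕1 = 1
p4 (pos 4,5,6,7,12,13,14,15): XOR of data positions = 1⊕0⊕1⊕1⊕1⊕0⊕1 = 1
p8 (pos 8,9,10,11,12,13,14,15): XOR of data positions = 1⊕1⊕1⊕1⊕1⊕0⊕1 = 0
Codeword: 111110101111101

111110101111101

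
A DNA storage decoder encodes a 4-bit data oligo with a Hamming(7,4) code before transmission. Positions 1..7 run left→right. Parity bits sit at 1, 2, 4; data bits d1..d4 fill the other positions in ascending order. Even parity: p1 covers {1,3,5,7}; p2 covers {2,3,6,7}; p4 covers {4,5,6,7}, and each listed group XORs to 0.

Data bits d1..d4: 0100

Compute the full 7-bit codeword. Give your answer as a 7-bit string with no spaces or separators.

1001100

Place data at non-parity positions: p1 p2 0 p4 1 0 0
p1 (pos 1,3,5,7): XOR of data positions = 0⊕1⊕0 = 1
p2 (pos 2,3,6,7): XOR of data positions = 0⊕0⊕0 = 0
p4 (pos 4,5,6,7): XOR of data positions = 1⊕0⊕0 = 1
Codeword: 1001100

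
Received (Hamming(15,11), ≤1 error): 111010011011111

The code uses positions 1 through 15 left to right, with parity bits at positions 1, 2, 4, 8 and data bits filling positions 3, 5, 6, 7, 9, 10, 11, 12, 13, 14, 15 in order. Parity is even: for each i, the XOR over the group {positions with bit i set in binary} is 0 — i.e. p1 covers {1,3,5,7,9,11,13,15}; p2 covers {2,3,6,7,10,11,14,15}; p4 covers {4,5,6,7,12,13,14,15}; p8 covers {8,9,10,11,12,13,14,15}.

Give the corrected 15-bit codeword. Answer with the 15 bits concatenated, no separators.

111010011011110

s1 (pos 1,3,5,7,9,11,13,15): 1⊕1⊕1⊕0⊕1⊕1⊕1⊕1 = 1
s2 (pos 2,3,6,7,10,11,14,15): 1⊕1⊕0⊕0⊕0⊕1⊕1⊕1 = 1
s4 (pos 4,5,6,7,12,13,14,15): 0⊕1⊕0⊕0⊕1⊕1⊕1⊕1 = 1
s8 (pos 8,9,10,11,12,13,14,15): 1⊕1⊕0⊕1⊕1⊕1⊕1⊕1 = 1
Syndrome s8…s1 = 1111 → error at position 15.
Flip position 15: 111010011011111 → 111010011011110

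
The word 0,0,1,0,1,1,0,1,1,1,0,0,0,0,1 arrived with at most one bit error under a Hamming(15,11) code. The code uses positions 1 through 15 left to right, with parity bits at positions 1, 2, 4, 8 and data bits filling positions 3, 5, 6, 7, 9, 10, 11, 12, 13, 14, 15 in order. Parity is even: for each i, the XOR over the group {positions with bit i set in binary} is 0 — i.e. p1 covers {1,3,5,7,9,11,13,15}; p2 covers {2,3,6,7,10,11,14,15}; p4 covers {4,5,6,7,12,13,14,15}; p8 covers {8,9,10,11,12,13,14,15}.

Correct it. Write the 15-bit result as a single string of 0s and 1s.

s1 (pos 1,3,5,7,9,11,13,15): 0⊕1⊕1⊕0⊕1⊕0⊕0⊕1 = 0
s2 (pos 2,3,6,7,10,11,14,15): 0⊕1⊕1⊕0⊕1⊕0⊕0⊕1 = 0
s4 (pos 4,5,6,7,12,13,14,15): 0⊕1⊕1⊕0⊕0⊕0⊕0⊕1 = 1
s8 (pos 8,9,10,11,12,13,14,15): 1⊕1⊕1⊕0⊕0⊕0⊕0⊕1 = 0
Syndrome s8…s1 = 0100 → error at position 4.
Flip position 4: 001011011100001 → 001111011100001

001111011100001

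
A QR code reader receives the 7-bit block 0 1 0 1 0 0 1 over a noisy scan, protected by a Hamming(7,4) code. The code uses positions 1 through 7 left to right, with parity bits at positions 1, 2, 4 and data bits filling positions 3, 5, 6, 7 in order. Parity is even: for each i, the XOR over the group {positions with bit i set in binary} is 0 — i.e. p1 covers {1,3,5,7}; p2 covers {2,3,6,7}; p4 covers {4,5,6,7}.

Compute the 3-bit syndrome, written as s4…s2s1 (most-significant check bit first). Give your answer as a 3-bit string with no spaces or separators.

001

s1 (pos 1,3,5,7): 0⊕0⊕0⊕1 = 1
s2 (pos 2,3,6,7): 1⊕0⊕0⊕1 = 0
s4 (pos 4,5,6,7): 1⊕0⊕0⊕1 = 0
Syndrome s4…s1 = 001 → error at position 1.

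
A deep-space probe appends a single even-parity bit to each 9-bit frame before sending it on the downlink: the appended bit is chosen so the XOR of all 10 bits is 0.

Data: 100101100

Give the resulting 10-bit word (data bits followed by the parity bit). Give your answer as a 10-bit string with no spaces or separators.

1001011000

XOR of the 9 data bits: 1⊕0⊕0⊕1⊕0⊕1⊕1⊕0⊕0 = 0
Parity bit = 0 (so all 10 bits XOR to 0).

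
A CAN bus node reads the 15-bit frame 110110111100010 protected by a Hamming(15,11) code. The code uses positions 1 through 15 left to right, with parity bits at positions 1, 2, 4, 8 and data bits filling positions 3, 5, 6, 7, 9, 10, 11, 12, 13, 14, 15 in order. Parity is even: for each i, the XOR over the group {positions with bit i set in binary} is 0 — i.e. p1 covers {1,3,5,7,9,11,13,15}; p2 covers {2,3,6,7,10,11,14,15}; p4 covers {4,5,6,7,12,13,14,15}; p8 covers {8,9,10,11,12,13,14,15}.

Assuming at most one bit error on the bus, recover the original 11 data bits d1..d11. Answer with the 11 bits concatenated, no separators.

01011100010

s1 (pos 1,3,5,7,9,11,13,15): 1⊕0⊕1⊕1⊕1⊕0⊕0⊕0 = 0
s2 (pos 2,3,6,7,10,11,14,15): 1⊕0⊕0⊕1⊕1⊕0⊕1⊕0 = 0
s4 (pos 4,5,6,7,12,13,14,15): 1⊕1⊕0⊕1⊕0⊕0⊕1⊕0 = 0
s8 (pos 8,9,10,11,12,13,14,15): 1⊕1⊕1⊕0⊕0⊕0⊕1⊕0 = 0
Syndrome s8…s1 = 0000 → no error.
Read data bits from positions 3,5,6,7,9,10,11,12,13,14,15: 01011100010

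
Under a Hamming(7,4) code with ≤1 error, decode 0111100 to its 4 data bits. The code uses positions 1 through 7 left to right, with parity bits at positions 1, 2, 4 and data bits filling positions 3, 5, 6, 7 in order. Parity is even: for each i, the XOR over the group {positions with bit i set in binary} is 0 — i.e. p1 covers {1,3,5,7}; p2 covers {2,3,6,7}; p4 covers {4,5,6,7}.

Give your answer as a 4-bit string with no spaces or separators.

1100

s1 (pos 1,3,5,7): 0⊕1⊕1⊕0 = 0
s2 (pos 2,3,6,7): 1⊕1⊕0⊕0 = 0
s4 (pos 4,5,6,7): 1⊕1⊕0⊕0 = 0
Syndrome s4…s1 = 000 → no error.
Read data bits from positions 3,5,6,7: 1100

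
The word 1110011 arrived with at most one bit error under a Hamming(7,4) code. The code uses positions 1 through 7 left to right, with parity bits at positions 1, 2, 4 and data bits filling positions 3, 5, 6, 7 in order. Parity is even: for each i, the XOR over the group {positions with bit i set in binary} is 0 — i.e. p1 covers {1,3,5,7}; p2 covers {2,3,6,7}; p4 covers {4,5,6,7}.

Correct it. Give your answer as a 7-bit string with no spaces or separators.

s1 (pos 1,3,5,7): 1⊕1⊕0⊕1 = 1
s2 (pos 2,3,6,7): 1⊕1⊕1⊕1 = 0
s4 (pos 4,5,6,7): 0⊕0⊕1⊕1 = 0
Syndrome s4…s1 = 001 → error at position 1.
Flip position 1: 1110011 → 0110011

0110011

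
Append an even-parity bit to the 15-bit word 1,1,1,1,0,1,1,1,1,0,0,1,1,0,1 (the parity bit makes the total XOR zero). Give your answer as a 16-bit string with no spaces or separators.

1111011110011011

XOR of the 15 data bits: 1⊕1⊕1⊕1⊕0⊕1⊕1⊕1⊕1⊕0⊕0⊕1⊕1⊕0⊕1 = 1
Parity bit = 1 (so all 16 bits XOR to 0).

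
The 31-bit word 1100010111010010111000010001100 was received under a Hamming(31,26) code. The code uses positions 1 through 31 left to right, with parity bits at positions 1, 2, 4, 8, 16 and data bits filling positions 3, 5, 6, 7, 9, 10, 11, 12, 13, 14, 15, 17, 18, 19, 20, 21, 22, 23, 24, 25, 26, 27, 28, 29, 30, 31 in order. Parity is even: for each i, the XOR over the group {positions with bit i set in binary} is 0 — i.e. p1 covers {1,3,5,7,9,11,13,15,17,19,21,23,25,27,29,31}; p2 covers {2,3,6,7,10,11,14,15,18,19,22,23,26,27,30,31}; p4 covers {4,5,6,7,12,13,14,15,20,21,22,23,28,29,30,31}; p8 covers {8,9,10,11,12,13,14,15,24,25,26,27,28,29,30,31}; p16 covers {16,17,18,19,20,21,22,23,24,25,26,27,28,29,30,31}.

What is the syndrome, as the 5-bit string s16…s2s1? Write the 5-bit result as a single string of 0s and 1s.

s1 (pos 1,3,5,7,9,11,13,15,17,19,21,23,25,27,29,31): 1⊕0⊕0⊕0⊕1⊕0⊕0⊕1⊕1⊕1⊕0⊕0⊕0⊕0⊕1⊕0 = 0
s2 (pos 2,3,6,7,10,11,14,15,18,19,22,23,26,27,30,31): 1⊕0⊕1⊕0⊕1⊕0⊕0⊕1⊕1⊕1⊕0⊕0⊕0⊕0⊕0⊕0 = 0
s4 (pos 4,5,6,7,12,13,14,15,20,21,22,23,28,29,30,31): 0⊕0⊕1⊕0⊕1⊕0⊕0⊕1⊕0⊕0⊕0⊕0⊕1⊕1⊕0⊕0 = 1
s8 (pos 8,9,10,11,12,13,14,15,24,25,26,27,28,29,30,31): 1⊕1⊕1⊕0⊕1⊕0⊕0⊕1⊕1⊕0⊕0⊕0⊕1⊕1⊕0⊕0 = 0
s16 (pos 16,17,18,19,20,21,22,23,24,25,26,27,28,29,30,31): 0⊕1⊕1⊕1⊕0⊕0⊕0⊕0⊕1⊕0⊕0⊕0⊕1⊕1⊕0⊕0 = 0
Syndrome s16…s1 = 00100 → error at position 4.

00100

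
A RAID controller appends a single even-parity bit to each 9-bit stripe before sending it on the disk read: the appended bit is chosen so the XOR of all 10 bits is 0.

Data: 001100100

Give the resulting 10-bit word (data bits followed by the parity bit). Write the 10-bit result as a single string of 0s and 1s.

XOR of the 9 data bits: 0⊕0⊕1⊕1⊕0⊕0⊕1⊕0⊕0 = 1
Parity bit = 1 (so all 10 bits XOR to 0).

0011001001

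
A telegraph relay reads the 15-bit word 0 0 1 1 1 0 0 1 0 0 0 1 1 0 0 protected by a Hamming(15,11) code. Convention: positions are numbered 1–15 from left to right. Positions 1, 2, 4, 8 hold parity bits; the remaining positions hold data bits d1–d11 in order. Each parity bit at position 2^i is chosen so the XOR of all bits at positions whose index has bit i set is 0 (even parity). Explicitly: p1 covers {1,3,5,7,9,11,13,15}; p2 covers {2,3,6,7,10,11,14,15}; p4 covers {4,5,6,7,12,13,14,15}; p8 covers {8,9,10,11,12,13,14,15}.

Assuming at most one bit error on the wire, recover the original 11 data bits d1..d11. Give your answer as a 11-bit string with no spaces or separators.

11000011100

s1 (pos 1,3,5,7,9,11,13,15): 0⊕1⊕1⊕0⊕0⊕0⊕1⊕0 = 1
s2 (pos 2,3,6,7,10,11,14,15): 0⊕1⊕0⊕0⊕0⊕0⊕0⊕0 = 1
s4 (pos 4,5,6,7,12,13,14,15): 1⊕1⊕0⊕0⊕1⊕1⊕0⊕0 = 0
s8 (pos 8,9,10,11,12,13,14,15): 1⊕0⊕0⊕0⊕1⊕1⊕0⊕0 = 1
Syndrome s8…s1 = 1011 → error at position 11.
Flip position 11: 001110010001100 → 001110010011100
Read data bits from positions 3,5,6,7,9,10,11,12,13,14,15: 11000011100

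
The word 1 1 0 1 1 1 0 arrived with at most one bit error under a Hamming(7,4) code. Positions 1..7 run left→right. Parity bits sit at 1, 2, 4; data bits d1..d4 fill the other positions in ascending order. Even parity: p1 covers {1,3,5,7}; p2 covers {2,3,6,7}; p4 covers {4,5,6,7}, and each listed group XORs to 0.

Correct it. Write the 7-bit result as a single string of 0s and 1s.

s1 (pos 1,3,5,7): 1⊕0⊕1⊕0 = 0
s2 (pos 2,3,6,7): 1⊕0⊕1⊕0 = 0
s4 (pos 4,5,6,7): 1⊕1⊕1⊕0 = 1
Syndrome s4…s1 = 100 → error at position 4.
Flip position 4: 1101110 → 1100110

1100110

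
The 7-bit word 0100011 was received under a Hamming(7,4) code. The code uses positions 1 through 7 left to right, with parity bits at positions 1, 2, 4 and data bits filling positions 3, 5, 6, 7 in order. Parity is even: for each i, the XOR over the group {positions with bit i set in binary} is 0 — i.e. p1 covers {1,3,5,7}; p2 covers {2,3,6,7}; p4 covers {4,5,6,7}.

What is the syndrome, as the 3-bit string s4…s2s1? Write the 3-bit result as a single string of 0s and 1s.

011

s1 (pos 1,3,5,7): 0⊕0⊕0⊕1 = 1
s2 (pos 2,3,6,7): 1⊕0⊕1⊕1 = 1
s4 (pos 4,5,6,7): 0⊕0⊕1⊕1 = 0
Syndrome s4…s1 = 011 → error at position 3.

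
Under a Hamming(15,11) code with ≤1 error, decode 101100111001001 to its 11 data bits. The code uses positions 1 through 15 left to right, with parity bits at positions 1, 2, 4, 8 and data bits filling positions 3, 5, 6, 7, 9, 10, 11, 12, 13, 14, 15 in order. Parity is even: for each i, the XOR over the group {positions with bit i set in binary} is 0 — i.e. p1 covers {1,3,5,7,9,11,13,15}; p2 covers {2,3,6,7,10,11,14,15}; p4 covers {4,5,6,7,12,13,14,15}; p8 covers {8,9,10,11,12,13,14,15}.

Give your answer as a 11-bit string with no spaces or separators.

s1 (pos 1,3,5,7,9,11,13,15): 1⊕1⊕0⊕1⊕1⊕0⊕0⊕1 = 1
s2 (pos 2,3,6,7,10,11,14,15): 0⊕1⊕0⊕1⊕0⊕0⊕0⊕1 = 1
s4 (pos 4,5,6,7,12,13,14,15): 1⊕0⊕0⊕1⊕1⊕0⊕0⊕1 = 0
s8 (pos 8,9,10,11,12,13,14,15): 1⊕1⊕0⊕0⊕1⊕0⊕0⊕1 = 0
Syndrome s8…s1 = 0011 → error at position 3.
Flip position 3: 101100111001001 → 100100111001001
Read data bits from positions 3,5,6,7,9,10,11,12,13,14,15: 00011001001

00011001001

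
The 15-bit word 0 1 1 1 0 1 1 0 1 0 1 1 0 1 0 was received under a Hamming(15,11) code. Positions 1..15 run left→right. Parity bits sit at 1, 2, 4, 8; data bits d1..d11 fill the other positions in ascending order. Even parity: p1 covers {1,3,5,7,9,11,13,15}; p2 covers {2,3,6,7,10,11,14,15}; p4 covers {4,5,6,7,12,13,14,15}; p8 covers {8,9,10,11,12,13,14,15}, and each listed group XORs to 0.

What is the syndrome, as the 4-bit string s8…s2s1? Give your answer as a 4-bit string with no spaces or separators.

s1 (pos 1,3,5,7,9,11,13,15): 0⊕1⊕0⊕1⊕1⊕1⊕0⊕0 = 0
s2 (pos 2,3,6,7,10,11,14,15): 1⊕1⊕1⊕1⊕0⊕1⊕1⊕0 = 0
s4 (pos 4,5,6,7,12,13,14,15): 1⊕0⊕1⊕1⊕1⊕0⊕1⊕0 = 1
s8 (pos 8,9,10,11,12,13,14,15): 0⊕1⊕0⊕1⊕1⊕0⊕1⊕0 = 0
Syndrome s8…s1 = 0100 → error at position 4.

0100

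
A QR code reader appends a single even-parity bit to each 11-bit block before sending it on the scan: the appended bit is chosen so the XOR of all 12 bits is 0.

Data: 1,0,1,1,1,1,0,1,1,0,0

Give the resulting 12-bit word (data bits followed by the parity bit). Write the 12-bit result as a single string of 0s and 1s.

XOR of the 11 data bits: 1⊕0⊕1⊕1⊕1⊕1⊕0⊕1⊕1⊕0⊕0 = 1
Parity bit = 1 (so all 12 bits XOR to 0).

101111011001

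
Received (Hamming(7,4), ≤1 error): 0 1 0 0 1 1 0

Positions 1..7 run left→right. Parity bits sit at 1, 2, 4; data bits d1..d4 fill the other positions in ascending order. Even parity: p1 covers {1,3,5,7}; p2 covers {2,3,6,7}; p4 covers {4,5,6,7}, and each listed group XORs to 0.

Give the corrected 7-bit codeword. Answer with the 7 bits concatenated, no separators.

1100110

s1 (pos 1,3,5,7): 0⊕0⊕1⊕0 = 1
s2 (pos 2,3,6,7): 1⊕0⊕1⊕0 = 0
s4 (pos 4,5,6,7): 0⊕1⊕1⊕0 = 0
Syndrome s4…s1 = 001 → error at position 1.
Flip position 1: 0100110 → 1100110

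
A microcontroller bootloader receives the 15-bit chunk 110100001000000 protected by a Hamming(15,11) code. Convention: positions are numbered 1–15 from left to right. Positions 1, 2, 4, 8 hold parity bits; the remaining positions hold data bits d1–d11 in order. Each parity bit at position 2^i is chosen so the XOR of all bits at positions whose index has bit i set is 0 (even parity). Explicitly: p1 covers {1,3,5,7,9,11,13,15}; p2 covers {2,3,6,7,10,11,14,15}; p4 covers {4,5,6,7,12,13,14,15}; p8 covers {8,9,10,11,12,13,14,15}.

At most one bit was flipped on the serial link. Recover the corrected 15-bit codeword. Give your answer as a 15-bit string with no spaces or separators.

110100001000010

s1 (pos 1,3,5,7,9,11,13,15): 1⊕0⊕0⊕0⊕1⊕0⊕0⊕0 = 0
s2 (pos 2,3,6,7,10,11,14,15): 1⊕0⊕0⊕0⊕0⊕0⊕0⊕0 = 1
s4 (pos 4,5,6,7,12,13,14,15): 1⊕0⊕0⊕0⊕0⊕0⊕0⊕0 = 1
s8 (pos 8,9,10,11,12,13,14,15): 0⊕1⊕0⊕0⊕0⊕0⊕0⊕0 = 1
Syndrome s8…s1 = 1110 → error at position 14.
Flip position 14: 110100001000000 → 110100001000010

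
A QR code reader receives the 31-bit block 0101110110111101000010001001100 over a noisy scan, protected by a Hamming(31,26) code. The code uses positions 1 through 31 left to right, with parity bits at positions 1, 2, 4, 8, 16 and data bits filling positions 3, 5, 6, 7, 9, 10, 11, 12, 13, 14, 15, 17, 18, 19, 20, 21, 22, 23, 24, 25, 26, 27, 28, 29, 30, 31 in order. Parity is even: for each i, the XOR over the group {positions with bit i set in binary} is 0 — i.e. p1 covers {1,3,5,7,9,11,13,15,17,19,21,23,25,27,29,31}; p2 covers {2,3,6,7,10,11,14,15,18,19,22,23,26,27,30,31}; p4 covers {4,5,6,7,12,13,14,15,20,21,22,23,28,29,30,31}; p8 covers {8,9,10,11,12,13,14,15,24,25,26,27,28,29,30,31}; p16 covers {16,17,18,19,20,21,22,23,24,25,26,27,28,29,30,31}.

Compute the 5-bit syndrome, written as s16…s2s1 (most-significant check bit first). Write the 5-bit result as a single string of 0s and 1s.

11101

s1 (pos 1,3,5,7,9,11,13,15,17,19,21,23,25,27,29,31): 0⊕0⊕1⊕0⊕1⊕1⊕1⊕0⊕0⊕0⊕1⊕0⊕1⊕0⊕1⊕0 = 1
s2 (pos 2,3,6,7,10,11,14,15,18,19,22,23,26,27,30,31): 1⊕0⊕1⊕0⊕0⊕1⊕1⊕0⊕0⊕0⊕0⊕0⊕0⊕0⊕0⊕0 = 0
s4 (pos 4,5,6,7,12,13,14,15,20,21,22,23,28,29,30,31): 1⊕1⊕1⊕0⊕1⊕1⊕1⊕0⊕0⊕1⊕0⊕0⊕1⊕1⊕0⊕0 = 1
s8 (pos 8,9,10,11,12,13,14,15,24,25,26,27,28,29,30,31): 1⊕1⊕0⊕1⊕1⊕1⊕1⊕0⊕0⊕1⊕0⊕0⊕1⊕1⊕0⊕0 = 1
s16 (pos 16,17,18,19,20,21,22,23,24,25,26,27,28,29,30,31): 1⊕0⊕0⊕0⊕0⊕1⊕0⊕0⊕0⊕1⊕0⊕0⊕1⊕1⊕0⊕0 = 1
Syndrome s16…s1 = 11101 → error at position 29.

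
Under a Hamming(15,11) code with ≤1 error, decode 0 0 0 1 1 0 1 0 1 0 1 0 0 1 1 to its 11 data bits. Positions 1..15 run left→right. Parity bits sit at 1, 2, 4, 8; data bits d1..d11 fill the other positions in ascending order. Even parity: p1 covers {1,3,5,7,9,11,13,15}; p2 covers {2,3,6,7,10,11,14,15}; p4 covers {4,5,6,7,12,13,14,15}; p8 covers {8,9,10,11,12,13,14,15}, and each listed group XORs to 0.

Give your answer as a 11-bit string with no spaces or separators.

s1 (pos 1,3,5,7,9,11,13,15): 0⊕0⊕1⊕1⊕1⊕1⊕0⊕1 = 1
s2 (pos 2,3,6,7,10,11,14,15): 0⊕0⊕0⊕1⊕0⊕1⊕1⊕1 = 0
s4 (pos 4,5,6,7,12,13,14,15): 1⊕1⊕0⊕1⊕0⊕0⊕1⊕1 = 1
s8 (pos 8,9,10,11,12,13,14,15): 0⊕1⊕0⊕1⊕0⊕0⊕1⊕1 = 0
Syndrome s8…s1 = 0101 → error at position 5.
Flip position 5: 000110101010011 → 000100101010011
Read data bits from positions 3,5,6,7,9,10,11,12,13,14,15: 00011010011

00011010011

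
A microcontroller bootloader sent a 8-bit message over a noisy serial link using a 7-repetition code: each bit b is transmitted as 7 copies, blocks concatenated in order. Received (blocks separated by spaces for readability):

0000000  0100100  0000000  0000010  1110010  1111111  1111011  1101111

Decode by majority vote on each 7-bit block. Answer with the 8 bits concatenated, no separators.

00001111

Block 1 (0000000): 0 ones → 0
Block 2 (0100100): 2 ones → 0
Block 3 (0000000): 0 ones → 0
Block 4 (0000010): 1 one → 0
Block 5 (1110010): 4 ones → 1
Block 6 (1111111): 7 ones → 1
Block 7 (1111011): 6 ones → 1
Block 8 (1101111): 6 ones → 1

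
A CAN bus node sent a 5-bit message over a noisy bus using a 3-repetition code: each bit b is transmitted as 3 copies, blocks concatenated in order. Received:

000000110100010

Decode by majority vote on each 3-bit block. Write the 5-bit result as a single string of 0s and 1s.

00100

Block 1 (000): 0 ones → 0
Block 2 (000): 0 ones → 0
Block 3 (110): 2 ones → 1
Block 4 (100): 1 one → 0
Block 5 (010): 1 one → 0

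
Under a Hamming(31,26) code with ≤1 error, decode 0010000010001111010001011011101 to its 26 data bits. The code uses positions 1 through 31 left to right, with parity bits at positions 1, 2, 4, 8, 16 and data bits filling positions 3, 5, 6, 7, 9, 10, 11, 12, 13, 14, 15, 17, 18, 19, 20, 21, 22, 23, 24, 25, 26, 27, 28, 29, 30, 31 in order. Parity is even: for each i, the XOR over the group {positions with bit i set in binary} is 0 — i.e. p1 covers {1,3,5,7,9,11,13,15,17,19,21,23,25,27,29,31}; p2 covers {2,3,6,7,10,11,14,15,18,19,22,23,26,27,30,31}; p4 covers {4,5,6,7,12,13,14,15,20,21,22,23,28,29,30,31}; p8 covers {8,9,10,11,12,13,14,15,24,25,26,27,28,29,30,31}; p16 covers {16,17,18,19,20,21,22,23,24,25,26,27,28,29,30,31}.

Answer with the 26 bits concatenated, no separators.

10001000111010000011011101

s1 (pos 1,3,5,7,9,11,13,15,17,19,21,23,25,27,29,31): 0⊕1⊕0⊕0⊕1⊕0⊕1⊕1⊕0⊕0⊕0⊕0⊕1⊕1⊕1⊕1 = 0
s2 (pos 2,3,6,7,10,11,14,15,18,19,22,23,26,27,30,31): 0⊕1⊕0⊕0⊕0⊕0⊕1⊕1⊕1⊕0⊕1⊕0⊕0⊕1⊕0⊕1 = 1
s4 (pos 4,5,6,7,12,13,14,15,20,21,22,23,28,29,30,31): 0⊕0⊕0⊕0⊕0⊕1⊕1⊕1⊕0⊕0⊕1⊕0⊕1⊕1⊕0⊕1 = 1
s8 (pos 8,9,10,11,12,13,14,15,24,25,26,27,28,29,30,31): 0⊕1⊕0⊕0⊕0⊕1⊕1⊕1⊕1⊕1⊕0⊕1⊕1⊕1⊕0⊕1 = 0
s16 (pos 16,17,18,19,20,21,22,23,24,25,26,27,28,29,30,31): 1⊕0⊕1⊕0⊕0⊕0⊕1⊕0⊕1⊕1⊕0⊕1⊕1⊕1⊕0⊕1 = 1
Syndrome s16…s1 = 10110 → error at position 22.
Flip position 22: 0010000010001111010001011011101 → 0010000010001111010000011011101
Read data bits from positions 3,5,6,7,9,10,11,12,13,14,15,17,18,19,20,21,22,23,24,25,26,27,28,29,30,31: 10001000111010000011011101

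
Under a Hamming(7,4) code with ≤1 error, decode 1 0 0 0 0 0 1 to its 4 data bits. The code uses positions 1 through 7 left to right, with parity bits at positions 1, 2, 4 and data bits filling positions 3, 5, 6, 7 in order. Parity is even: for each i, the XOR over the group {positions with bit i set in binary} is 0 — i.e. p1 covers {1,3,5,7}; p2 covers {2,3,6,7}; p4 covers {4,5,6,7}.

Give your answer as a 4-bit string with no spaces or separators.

s1 (pos 1,3,5,7): 1⊕0⊕0⊕1 = 0
s2 (pos 2,3,6,7): 0⊕0⊕0⊕1 = 1
s4 (pos 4,5,6,7): 0⊕0⊕0⊕1 = 1
Syndrome s4…s1 = 110 → error at position 6.
Flip position 6: 1000001 → 1000011
Read data bits from positions 3,5,6,7: 0011

0011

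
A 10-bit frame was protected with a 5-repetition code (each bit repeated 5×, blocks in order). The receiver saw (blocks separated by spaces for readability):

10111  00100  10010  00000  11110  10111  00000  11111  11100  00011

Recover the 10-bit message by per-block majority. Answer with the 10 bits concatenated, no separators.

Block 1 (10111): 4 ones → 1
Block 2 (00100): 1 one → 0
Block 3 (10010): 2 ones → 0
Block 4 (00000): 0 ones → 0
Block 5 (11110): 4 ones → 1
Block 6 (10111): 4 ones → 1
Block 7 (00000): 0 ones → 0
Block 8 (11111): 5 ones → 1
Block 9 (11100): 3 ones → 1
Block 10 (00011): 2 ones → 0

1000110110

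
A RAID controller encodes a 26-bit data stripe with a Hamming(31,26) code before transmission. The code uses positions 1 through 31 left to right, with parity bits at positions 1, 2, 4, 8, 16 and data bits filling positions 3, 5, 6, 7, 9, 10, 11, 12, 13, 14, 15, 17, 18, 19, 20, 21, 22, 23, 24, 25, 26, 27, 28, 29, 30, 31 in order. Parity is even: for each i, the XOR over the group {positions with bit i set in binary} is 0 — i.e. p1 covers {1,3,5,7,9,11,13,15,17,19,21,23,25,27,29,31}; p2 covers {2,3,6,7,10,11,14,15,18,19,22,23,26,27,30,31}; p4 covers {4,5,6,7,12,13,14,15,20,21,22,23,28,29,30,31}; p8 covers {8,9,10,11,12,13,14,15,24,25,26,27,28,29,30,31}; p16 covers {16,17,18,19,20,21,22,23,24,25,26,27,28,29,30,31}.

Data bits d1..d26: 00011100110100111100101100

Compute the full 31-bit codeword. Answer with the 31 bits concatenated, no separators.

1001001111001100100111100101100

Place data at non-parity positions: p1 p2 0 p4 0 0 1 p8 1 1 0 0 1 1 0 p16 1 0 0 1 1 1 1 0 0 1 0 1 1 0 0
p1 (pos 1,3,5,7,9,11,13,15,17,19,21,23,25,27,29,31): XOR of data positions = 0⊕0⊕1⊕1⊕0⊕1⊕0⊕1⊕0⊕1⊕1⊕0⊕0⊕1⊕0 = 1
p2 (pos 2,3,6,7,10,11,14,15,18,19,22,23,26,27,30,31): XOR of data positions = 0⊕0⊕1⊕1⊕0⊕1⊕0⊕0⊕0⊕1⊕1⊕1⊕0⊕0⊕0 = 0
p4 (pos 4,5,6,7,12,13,14,15,20,21,22,23,28,29,30,31): XOR of data positions = 0⊕0⊕1⊕0⊕1⊕1⊕0⊕1⊕1⊕1⊕1⊕1⊕1⊕0⊕0 = 1
p8 (pos 8,9,10,11,12,13,14,15,24,25,26,27,28,29,30,31): XOR of data positions = 1⊕1⊕0⊕0⊕1⊕1⊕0⊕0⊕0⊕1⊕0⊕1⊕1⊕0⊕0 = 1
p16 (pos 16,17,18,19,20,21,22,23,24,25,26,27,28,29,30,31): XOR of data positions = 1⊕0⊕0⊕1⊕1⊕1⊕1⊕0⊕0⊕1⊕0⊕1⊕1⊕0⊕0 = 0
Codeword: 1001001111001100100111100101100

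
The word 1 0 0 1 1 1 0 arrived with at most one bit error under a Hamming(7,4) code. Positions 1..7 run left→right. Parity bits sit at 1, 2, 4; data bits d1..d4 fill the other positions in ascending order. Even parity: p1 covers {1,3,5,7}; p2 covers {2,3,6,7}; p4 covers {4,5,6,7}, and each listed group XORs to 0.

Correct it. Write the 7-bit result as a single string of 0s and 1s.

1001100

s1 (pos 1,3,5,7): 1⊕0⊕1⊕0 = 0
s2 (pos 2,3,6,7): 0⊕0⊕1⊕0 = 1
s4 (pos 4,5,6,7): 1⊕1⊕1⊕0 = 1
Syndrome s4…s1 = 110 → error at position 6.
Flip position 6: 1001110 → 1001100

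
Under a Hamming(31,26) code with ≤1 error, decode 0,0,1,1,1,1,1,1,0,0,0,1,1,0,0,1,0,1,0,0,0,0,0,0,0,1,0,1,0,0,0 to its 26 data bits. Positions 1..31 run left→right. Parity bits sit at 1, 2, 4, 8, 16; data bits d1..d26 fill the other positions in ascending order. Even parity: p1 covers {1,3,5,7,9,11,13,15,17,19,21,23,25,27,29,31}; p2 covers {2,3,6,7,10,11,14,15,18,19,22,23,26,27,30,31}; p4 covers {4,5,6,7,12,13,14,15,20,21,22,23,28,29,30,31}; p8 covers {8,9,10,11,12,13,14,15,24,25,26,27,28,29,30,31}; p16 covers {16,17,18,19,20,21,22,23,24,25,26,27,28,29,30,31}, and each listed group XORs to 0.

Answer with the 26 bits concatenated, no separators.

11110001110010000000101000

s1 (pos 1,3,5,7,9,11,13,15,17,19,21,23,25,27,29,31): 0⊕1⊕1⊕1⊕0⊕0⊕1⊕0⊕0⊕0⊕0⊕0⊕0⊕0⊕0⊕0 = 0
s2 (pos 2,3,6,7,10,11,14,15,18,19,22,23,26,27,30,31): 0⊕1⊕1⊕1⊕0⊕0⊕0⊕0⊕1⊕0⊕0⊕0⊕1⊕0⊕0⊕0 = 1
s4 (pos 4,5,6,7,12,13,14,15,20,21,22,23,28,29,30,31): 1⊕1⊕1⊕1⊕1⊕1⊕0⊕0⊕0⊕0⊕0⊕0⊕1⊕0⊕0⊕0 = 1
s8 (pos 8,9,10,11,12,13,14,15,24,25,26,27,28,29,30,31): 1⊕0⊕0⊕0⊕1⊕1⊕0⊕0⊕0⊕0⊕1⊕0⊕1⊕0⊕0⊕0 = 1
s16 (pos 16,17,18,19,20,21,22,23,24,25,26,27,28,29,30,31): 1⊕0⊕1⊕0⊕0⊕0⊕0⊕0⊕0⊕0⊕1⊕0⊕1⊕0⊕0⊕0 = 0
Syndrome s16…s1 = 01110 → error at position 14.
Flip position 14: 0011111100011001010000000101000 → 0011111100011101010000000101000
Read data bits from positions 3,5,6,7,9,10,11,12,13,14,15,17,18,19,20,21,22,23,24,25,26,27,28,29,30,31: 11110001110010000000101000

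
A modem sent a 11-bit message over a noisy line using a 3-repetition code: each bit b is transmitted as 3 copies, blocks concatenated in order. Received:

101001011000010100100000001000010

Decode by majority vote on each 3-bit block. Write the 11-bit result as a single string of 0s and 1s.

Block 1 (101): 2 ones → 1
Block 2 (001): 1 one → 0
Block 3 (011): 2 ones → 1
Block 4 (000): 0 ones → 0
Block 5 (010): 1 one → 0
Block 6 (100): 1 one → 0
Block 7 (100): 1 one → 0
Block 8 (000): 0 ones → 0
Block 9 (001): 1 one → 0
Block 10 (000): 0 ones → 0
Block 11 (010): 1 one → 0

10100000000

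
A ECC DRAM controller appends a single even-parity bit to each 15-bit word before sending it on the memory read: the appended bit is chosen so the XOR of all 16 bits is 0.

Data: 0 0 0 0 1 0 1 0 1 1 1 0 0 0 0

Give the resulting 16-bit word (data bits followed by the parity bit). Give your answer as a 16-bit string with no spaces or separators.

0000101011100001

XOR of the 15 data bits: 0⊕0⊕0⊕0⊕1⊕0⊕1⊕0⊕1⊕1⊕1⊕0⊕0⊕0⊕0 = 1
Parity bit = 1 (so all 16 bits XOR to 0).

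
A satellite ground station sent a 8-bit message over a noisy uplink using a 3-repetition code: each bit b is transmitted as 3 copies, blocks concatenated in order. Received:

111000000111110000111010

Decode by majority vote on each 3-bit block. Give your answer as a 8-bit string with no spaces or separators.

Block 1 (111): 3 ones → 1
Block 2 (000): 0 ones → 0
Block 3 (000): 0 ones → 0
Block 4 (111): 3 ones → 1
Block 5 (110): 2 ones → 1
Block 6 (000): 0 ones → 0
Block 7 (111): 3 ones → 1
Block 8 (010): 1 one → 0

10011010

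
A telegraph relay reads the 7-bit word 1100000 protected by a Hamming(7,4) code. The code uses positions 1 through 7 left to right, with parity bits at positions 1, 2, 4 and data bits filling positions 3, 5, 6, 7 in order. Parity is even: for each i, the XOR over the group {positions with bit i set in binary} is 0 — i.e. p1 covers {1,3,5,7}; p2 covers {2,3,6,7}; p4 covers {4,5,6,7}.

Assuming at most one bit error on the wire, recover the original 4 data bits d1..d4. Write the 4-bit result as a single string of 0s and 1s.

s1 (pos 1,3,5,7): 1⊕0⊕0⊕0 = 1
s2 (pos 2,3,6,7): 1⊕0⊕0⊕0 = 1
s4 (pos 4,5,6,7): 0⊕0⊕0⊕0 = 0
Syndrome s4…s1 = 011 → error at position 3.
Flip position 3: 1100000 → 1110000
Read data bits from positions 3,5,6,7: 1000

1000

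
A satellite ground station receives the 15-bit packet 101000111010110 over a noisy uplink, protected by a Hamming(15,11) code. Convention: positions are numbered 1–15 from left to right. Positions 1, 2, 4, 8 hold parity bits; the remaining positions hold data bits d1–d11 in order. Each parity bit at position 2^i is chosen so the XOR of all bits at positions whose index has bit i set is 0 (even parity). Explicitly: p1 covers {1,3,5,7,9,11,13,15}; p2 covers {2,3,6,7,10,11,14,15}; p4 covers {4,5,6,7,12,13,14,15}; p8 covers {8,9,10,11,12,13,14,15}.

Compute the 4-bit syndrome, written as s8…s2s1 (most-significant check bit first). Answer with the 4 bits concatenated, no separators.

1100

s1 (pos 1,3,5,7,9,11,13,15): 1⊕1⊕0⊕1⊕1⊕1⊕1⊕0 = 0
s2 (pos 2,3,6,7,10,11,14,15): 0⊕1⊕0⊕1⊕0⊕1⊕1⊕0 = 0
s4 (pos 4,5,6,7,12,13,14,15): 0⊕0⊕0⊕1⊕0⊕1⊕1⊕0 = 1
s8 (pos 8,9,10,11,12,13,14,15): 1⊕1⊕0⊕1⊕0⊕1⊕1⊕0 = 1
Syndrome s8…s1 = 1100 → error at position 12.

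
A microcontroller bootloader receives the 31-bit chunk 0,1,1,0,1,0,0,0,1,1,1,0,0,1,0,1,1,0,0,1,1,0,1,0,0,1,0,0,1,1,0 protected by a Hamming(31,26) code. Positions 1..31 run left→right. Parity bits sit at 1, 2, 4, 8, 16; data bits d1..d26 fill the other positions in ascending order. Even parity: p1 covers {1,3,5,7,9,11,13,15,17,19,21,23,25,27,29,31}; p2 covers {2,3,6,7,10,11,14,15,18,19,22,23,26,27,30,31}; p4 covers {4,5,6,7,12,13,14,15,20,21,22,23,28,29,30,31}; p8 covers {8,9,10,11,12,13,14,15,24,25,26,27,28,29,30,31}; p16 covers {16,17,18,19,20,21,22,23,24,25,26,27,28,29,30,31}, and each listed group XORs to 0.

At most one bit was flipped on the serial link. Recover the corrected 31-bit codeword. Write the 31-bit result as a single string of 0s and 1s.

s1 (pos 1,3,5,7,9,11,13,15,17,19,21,23,25,27,29,31): 0⊕1⊕1⊕0⊕1⊕1⊕0⊕0⊕1⊕0⊕1⊕1⊕0⊕0⊕1⊕0 = 0
s2 (pos 2,3,6,7,10,11,14,15,18,19,22,23,26,27,30,31): 1⊕1⊕0⊕0⊕1⊕1⊕1⊕0⊕0⊕0⊕0⊕1⊕1⊕0⊕1⊕0 = 0
s4 (pos 4,5,6,7,12,13,14,15,20,21,22,23,28,29,30,31): 0⊕1⊕0⊕0⊕0⊕0⊕1⊕0⊕1⊕1⊕0⊕1⊕0⊕1⊕1⊕0 = 1
s8 (pos 8,9,10,11,12,13,14,15,24,25,26,27,28,29,30,31): 0⊕1⊕1⊕1⊕0⊕0⊕1⊕0⊕0⊕0⊕1⊕0⊕0⊕1⊕1⊕0 = 1
s16 (pos 16,17,18,19,20,21,22,23,24,25,26,27,28,29,30,31): 1⊕1⊕0⊕0⊕1⊕1⊕0⊕1⊕0⊕0⊕1⊕0⊕0⊕1⊕1⊕0 = 0
Syndrome s16…s1 = 01100 → error at position 12.
Flip position 12: 0110100011100101100110100100110 → 0110100011110101100110100100110

0110100011110101100110100100110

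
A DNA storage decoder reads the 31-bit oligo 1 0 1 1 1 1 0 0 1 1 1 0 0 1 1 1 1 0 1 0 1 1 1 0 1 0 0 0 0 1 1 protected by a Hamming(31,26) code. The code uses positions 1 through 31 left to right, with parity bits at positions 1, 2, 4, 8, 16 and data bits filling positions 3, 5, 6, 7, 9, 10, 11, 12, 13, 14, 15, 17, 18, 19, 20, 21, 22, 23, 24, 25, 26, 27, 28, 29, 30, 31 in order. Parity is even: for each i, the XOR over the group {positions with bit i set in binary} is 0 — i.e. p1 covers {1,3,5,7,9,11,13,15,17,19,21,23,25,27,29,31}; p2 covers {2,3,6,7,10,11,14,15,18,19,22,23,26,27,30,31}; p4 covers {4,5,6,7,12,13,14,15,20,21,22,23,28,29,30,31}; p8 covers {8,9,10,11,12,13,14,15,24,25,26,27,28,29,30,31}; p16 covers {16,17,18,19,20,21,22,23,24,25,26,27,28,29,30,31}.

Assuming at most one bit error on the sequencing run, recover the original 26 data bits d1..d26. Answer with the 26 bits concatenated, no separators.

s1 (pos 1,3,5,7,9,11,13,15,17,19,21,23,25,27,29,31): 1⊕1⊕1⊕0⊕1⊕1⊕0⊕1⊕1⊕1⊕1⊕1⊕1⊕0⊕0⊕1 = 0
s2 (pos 2,3,6,7,10,11,14,15,18,19,22,23,26,27,30,31): 0⊕1⊕1⊕0⊕1⊕1⊕1⊕1⊕0⊕1⊕1⊕1⊕0⊕0⊕1⊕1 = 1
s4 (pos 4,5,6,7,12,13,14,15,20,21,22,23,28,29,30,31): 1⊕1⊕1⊕0⊕0⊕0⊕1⊕1⊕0⊕1⊕1⊕1⊕0⊕0⊕1⊕1 = 0
s8 (pos 8,9,10,11,12,13,14,15,24,25,26,27,28,29,30,31): 0⊕1⊕1⊕1⊕0⊕0⊕1⊕1⊕0⊕1⊕0⊕0⊕0⊕0⊕1⊕1 = 0
s16 (pos 16,17,18,19,20,21,22,23,24,25,26,27,28,29,30,31): 1⊕1⊕0⊕1⊕0⊕1⊕1⊕1⊕0⊕1⊕0⊕0⊕0⊕0⊕1⊕1 = 1
Syndrome s16…s1 = 10010 → error at position 18.
Flip position 18: 1011110011100111101011101000011 → 1011110011100111111011101000011
Read data bits from positions 3,5,6,7,9,10,11,12,13,14,15,17,18,19,20,21,22,23,24,25,26,27,28,29,30,31: 11101110011111011101000011

11101110011111011101000011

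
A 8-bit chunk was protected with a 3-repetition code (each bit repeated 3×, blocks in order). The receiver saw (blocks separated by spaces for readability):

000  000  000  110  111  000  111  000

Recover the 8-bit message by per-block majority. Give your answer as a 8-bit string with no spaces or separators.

Block 1 (000): 0 ones → 0
Block 2 (000): 0 ones → 0
Block 3 (000): 0 ones → 0
Block 4 (110): 2 ones → 1
Block 5 (111): 3 ones → 1
Block 6 (000): 0 ones → 0
Block 7 (111): 3 ones → 1
Block 8 (000): 0 ones → 0

00011010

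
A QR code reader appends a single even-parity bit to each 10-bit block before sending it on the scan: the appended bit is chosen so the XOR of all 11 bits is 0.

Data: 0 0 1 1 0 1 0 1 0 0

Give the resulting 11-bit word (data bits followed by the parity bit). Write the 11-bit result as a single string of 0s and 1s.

XOR of the 10 data bits: 0⊕0⊕1⊕1⊕0⊕1⊕0⊕1⊕0⊕0 = 0
Parity bit = 0 (so all 11 bits XOR to 0).

00110101000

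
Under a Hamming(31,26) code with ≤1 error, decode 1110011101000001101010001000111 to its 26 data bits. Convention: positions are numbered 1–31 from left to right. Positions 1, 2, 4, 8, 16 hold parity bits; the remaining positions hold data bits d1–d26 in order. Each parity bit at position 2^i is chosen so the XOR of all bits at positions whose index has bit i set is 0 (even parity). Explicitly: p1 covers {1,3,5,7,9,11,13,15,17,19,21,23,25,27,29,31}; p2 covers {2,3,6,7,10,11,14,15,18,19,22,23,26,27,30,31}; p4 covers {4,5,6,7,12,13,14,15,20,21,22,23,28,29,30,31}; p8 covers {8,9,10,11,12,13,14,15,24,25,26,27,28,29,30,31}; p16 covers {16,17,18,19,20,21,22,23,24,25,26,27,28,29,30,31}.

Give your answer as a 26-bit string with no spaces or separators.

10110100000101010001000111

s1 (pos 1,3,5,7,9,11,13,15,17,19,21,23,25,27,29,31): 1⊕1⊕0⊕1⊕0⊕0⊕0⊕0⊕1⊕1⊕1⊕0⊕1⊕0⊕1⊕1 = 1
s2 (pos 2,3,6,7,10,11,14,15,18,19,22,23,26,27,30,31): 1⊕1⊕1⊕1⊕1⊕0⊕0⊕0⊕0⊕1⊕0⊕0⊕0⊕0⊕1⊕1 = 0
s4 (pos 4,5,6,7,12,13,14,15,20,21,22,23,28,29,30,31): 0⊕0⊕1⊕1⊕0⊕0⊕0⊕0⊕0⊕1⊕0⊕0⊕0⊕1⊕1⊕1 = 0
s8 (pos 8,9,10,11,12,13,14,15,24,25,26,27,28,29,30,31): 1⊕0⊕1⊕0⊕0⊕0⊕0⊕0⊕0⊕1⊕0⊕0⊕0⊕1⊕1⊕1 = 0
s16 (pos 16,17,18,19,20,21,22,23,24,25,26,27,28,29,30,31): 1⊕1⊕0⊕1⊕0⊕1⊕0⊕0⊕0⊕1⊕0⊕0⊕0⊕1⊕1⊕1 = 0
Syndrome s16…s1 = 00001 → error at position 1.
Flip position 1: 1110011101000001101010001000111 → 0110011101000001101010001000111
Read data bits from positions 3,5,6,7,9,10,11,12,13,14,15,17,18,19,20,21,22,23,24,25,26,27,28,29,30,31: 10110100000101010001000111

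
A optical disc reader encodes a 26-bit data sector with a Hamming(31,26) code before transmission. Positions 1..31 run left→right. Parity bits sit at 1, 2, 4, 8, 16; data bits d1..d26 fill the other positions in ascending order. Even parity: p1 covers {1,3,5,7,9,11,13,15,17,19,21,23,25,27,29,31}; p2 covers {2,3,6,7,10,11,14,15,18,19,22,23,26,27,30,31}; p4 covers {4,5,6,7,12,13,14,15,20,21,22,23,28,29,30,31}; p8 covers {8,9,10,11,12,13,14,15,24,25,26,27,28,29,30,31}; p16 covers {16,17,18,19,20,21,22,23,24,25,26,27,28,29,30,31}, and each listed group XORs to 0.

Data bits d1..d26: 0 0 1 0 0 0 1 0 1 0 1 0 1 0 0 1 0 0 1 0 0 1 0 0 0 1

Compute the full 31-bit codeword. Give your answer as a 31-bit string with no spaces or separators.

0001010000101011010010010010001

Place data at non-parity positions: p1 p2 0 p4 0 1 0 p8 0 0 1 0 1 0 1 p16 0 1 0 0 1 0 0 1 0 0 1 0 0 0 1
p1 (pos 1,3,5,7,9,11,13,15,17,19,21,23,25,27,29,31): XOR of data positions = 0⊕0⊕0⊕0⊕1⊕1⊕1⊕0⊕0⊕1⊕0⊕0⊕1⊕0⊕1 = 0
p2 (pos 2,3,6,7,10,11,14,15,18,19,22,23,26,27,30,31): XOR of data positions = 0⊕1⊕0⊕0⊕1⊕0⊕1⊕1⊕0⊕0⊕0⊕0⊕1⊕0⊕1 = 0
p4 (pos 4,5,6,7,12,13,14,15,20,21,22,23,28,29,30,31): XOR of data positions = 0⊕1⊕0⊕0⊕1⊕0⊕1⊕0⊕1⊕0⊕0⊕0⊕0⊕0⊕1 = 1
p8 (pos 8,9,10,11,12,13,14,15,24,25,26,27,28,29,30,31): XOR of data positions = 0⊕0⊕1⊕0⊕1⊕0⊕1⊕1⊕0⊕0⊕1⊕0⊕0⊕0⊕1 = 0
p16 (pos 16,17,18,19,20,21,22,23,24,25,26,27,28,29,30,31): XOR of data positions = 0⊕1⊕0⊕0⊕1⊕0⊕0⊕1⊕0⊕0⊕1⊕0⊕0⊕0⊕1 = 1
Codeword: 0001010000101011010010010010001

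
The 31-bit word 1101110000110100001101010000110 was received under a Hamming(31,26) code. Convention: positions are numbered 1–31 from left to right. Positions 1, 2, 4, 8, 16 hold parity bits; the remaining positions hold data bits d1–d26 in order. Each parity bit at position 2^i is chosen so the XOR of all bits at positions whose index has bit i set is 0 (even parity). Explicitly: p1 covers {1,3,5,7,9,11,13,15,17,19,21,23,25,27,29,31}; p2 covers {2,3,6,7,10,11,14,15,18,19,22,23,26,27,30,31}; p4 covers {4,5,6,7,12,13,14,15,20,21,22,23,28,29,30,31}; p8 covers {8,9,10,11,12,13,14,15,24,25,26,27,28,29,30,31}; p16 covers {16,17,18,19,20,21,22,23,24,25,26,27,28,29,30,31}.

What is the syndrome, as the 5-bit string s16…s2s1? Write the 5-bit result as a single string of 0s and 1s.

s1 (pos 1,3,5,7,9,11,13,15,17,19,21,23,25,27,29,31): 1⊕0⊕1⊕0⊕0⊕1⊕0⊕0⊕0⊕1⊕0⊕0⊕0⊕0⊕1⊕0 = 1
s2 (pos 2,3,6,7,10,11,14,15,18,19,22,23,26,27,30,31): 1⊕0⊕1⊕0⊕0⊕1⊕1⊕0⊕0⊕1⊕1⊕0⊕0⊕0⊕1⊕0 = 1
s4 (pos 4,5,6,7,12,13,14,15,20,21,22,23,28,29,30,31): 1⊕1⊕1⊕0⊕1⊕0⊕1⊕0⊕1⊕0⊕1⊕0⊕0⊕1⊕1⊕0 = 1
s8 (pos 8,9,10,11,12,13,14,15,24,25,26,27,28,29,30,31): 0⊕0⊕0⊕1⊕1⊕0⊕1⊕0⊕1⊕0⊕0⊕0⊕0⊕1⊕1⊕0 = 0
s16 (pos 16,17,18,19,20,21,22,23,24,25,26,27,28,29,30,31): 0⊕0⊕0⊕1⊕1⊕0⊕1⊕0⊕1⊕0⊕0⊕0⊕0⊕1⊕1⊕0 = 0
Syndrome s16…s1 = 00111 → error at position 7.

00111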